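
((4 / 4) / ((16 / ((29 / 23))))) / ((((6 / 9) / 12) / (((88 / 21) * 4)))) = 3828 / 161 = 23.78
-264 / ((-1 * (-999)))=-88 / 333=-0.26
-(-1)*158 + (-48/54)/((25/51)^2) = 96438/625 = 154.30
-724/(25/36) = -26064/25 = -1042.56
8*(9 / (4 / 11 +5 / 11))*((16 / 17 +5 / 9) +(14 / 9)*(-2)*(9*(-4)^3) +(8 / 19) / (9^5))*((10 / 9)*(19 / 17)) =30102206667280 / 153586449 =195995.20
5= 5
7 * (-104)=-728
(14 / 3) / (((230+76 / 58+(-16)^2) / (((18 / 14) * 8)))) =348 / 3533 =0.10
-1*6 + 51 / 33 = -49 / 11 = -4.45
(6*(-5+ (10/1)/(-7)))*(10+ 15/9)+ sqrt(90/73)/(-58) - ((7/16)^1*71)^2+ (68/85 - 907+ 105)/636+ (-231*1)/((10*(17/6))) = -985564207/691968 - 3*sqrt(730)/4234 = -1424.31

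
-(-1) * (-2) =-2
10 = 10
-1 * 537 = -537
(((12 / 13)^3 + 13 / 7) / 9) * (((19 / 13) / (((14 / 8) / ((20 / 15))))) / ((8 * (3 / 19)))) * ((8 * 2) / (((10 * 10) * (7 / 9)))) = 117417416 / 2204195175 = 0.05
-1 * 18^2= -324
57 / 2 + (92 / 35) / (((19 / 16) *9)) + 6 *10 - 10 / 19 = 88.22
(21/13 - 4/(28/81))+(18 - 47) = -3545/91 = -38.96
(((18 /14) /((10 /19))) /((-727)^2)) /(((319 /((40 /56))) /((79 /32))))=13509 /528731955136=0.00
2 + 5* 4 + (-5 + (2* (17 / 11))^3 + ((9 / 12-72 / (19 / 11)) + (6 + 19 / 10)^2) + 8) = 48052556 / 632225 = 76.01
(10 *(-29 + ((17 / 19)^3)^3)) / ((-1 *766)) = 46196776795470 / 123589388249357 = 0.37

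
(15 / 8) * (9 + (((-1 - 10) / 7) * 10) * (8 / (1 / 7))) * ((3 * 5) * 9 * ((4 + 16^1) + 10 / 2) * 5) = -220471875 / 8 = -27558984.38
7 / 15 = 0.47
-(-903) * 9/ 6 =2709/ 2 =1354.50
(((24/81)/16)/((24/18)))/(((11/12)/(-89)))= -1.35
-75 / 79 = -0.95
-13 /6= -2.17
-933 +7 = -926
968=968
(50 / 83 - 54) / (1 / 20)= -1067.95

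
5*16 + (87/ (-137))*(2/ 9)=32822/ 411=79.86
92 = 92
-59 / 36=-1.64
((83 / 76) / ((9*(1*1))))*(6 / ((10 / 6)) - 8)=-913 / 1710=-0.53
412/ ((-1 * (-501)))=412/ 501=0.82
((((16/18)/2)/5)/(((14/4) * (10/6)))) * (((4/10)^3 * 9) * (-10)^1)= -384/4375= -0.09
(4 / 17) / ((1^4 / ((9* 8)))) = 288 / 17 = 16.94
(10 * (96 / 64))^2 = 225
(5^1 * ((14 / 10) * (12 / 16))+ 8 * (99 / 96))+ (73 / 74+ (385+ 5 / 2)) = 29747 / 74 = 401.99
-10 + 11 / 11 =-9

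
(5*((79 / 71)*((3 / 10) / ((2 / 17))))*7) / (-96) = -9401 / 9088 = -1.03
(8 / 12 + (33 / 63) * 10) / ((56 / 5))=155 / 294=0.53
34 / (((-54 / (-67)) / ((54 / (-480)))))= -1139 / 240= -4.75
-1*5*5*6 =-150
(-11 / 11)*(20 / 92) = -5 / 23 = -0.22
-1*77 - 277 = -354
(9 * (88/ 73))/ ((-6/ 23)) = -3036/ 73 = -41.59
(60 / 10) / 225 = 2 / 75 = 0.03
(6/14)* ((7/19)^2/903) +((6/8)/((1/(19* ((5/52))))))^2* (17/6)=7144935353/1343174144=5.32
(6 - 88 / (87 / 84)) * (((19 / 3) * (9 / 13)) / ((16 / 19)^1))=-1240035 / 3016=-411.15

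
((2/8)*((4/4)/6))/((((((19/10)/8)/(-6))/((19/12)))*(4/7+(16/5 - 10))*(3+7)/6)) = 35/218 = 0.16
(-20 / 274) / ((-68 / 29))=145 / 4658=0.03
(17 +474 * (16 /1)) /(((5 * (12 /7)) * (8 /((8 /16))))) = 53207 /960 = 55.42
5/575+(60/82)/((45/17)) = 0.29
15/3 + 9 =14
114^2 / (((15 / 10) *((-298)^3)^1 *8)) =-1083 / 26463592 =-0.00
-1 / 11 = -0.09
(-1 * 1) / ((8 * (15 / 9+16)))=-3 / 424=-0.01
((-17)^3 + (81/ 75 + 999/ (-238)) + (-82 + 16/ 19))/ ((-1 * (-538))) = -9.29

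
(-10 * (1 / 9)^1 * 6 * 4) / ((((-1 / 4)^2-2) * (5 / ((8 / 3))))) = 2048 / 279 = 7.34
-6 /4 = -3 /2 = -1.50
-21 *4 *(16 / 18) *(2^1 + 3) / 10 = -112 / 3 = -37.33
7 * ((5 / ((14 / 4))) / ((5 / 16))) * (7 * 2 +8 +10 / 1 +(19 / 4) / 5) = 5272 / 5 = 1054.40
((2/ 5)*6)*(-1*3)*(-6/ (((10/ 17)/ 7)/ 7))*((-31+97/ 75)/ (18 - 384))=11135544/ 38125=292.08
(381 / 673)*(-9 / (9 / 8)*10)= -30480 / 673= -45.29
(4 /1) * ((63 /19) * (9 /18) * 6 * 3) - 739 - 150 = -14623 /19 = -769.63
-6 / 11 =-0.55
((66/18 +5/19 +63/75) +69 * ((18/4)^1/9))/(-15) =-111919/42750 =-2.62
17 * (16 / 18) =136 / 9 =15.11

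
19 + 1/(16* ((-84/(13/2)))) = 51059/2688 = 19.00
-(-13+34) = -21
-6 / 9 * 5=-10 / 3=-3.33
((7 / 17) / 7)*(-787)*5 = -231.47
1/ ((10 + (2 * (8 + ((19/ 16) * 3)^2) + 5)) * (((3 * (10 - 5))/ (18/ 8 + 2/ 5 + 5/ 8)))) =2096/ 541275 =0.00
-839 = -839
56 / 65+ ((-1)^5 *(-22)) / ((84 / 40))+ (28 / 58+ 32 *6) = 203.82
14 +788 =802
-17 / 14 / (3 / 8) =-68 / 21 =-3.24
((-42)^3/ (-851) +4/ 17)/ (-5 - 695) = -12629/ 101269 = -0.12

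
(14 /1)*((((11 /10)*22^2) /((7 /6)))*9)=57499.20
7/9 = 0.78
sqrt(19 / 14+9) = sqrt(2030) / 14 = 3.22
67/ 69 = 0.97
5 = 5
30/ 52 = 15/ 26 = 0.58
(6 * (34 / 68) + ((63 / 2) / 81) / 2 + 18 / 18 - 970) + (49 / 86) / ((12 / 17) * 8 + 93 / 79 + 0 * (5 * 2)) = -4567034843 / 4729140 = -965.72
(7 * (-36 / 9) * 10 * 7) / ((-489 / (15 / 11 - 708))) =-5078360 / 1793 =-2832.33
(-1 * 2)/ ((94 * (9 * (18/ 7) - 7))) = -7/ 5311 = -0.00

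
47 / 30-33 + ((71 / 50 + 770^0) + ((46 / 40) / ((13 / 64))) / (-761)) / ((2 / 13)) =-3596111 / 228300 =-15.75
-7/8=-0.88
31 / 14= 2.21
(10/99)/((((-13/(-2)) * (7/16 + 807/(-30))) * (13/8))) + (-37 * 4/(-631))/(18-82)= -1439751299/357595544592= -0.00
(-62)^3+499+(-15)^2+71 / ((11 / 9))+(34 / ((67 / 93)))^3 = -438136300007 / 3308393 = -132431.76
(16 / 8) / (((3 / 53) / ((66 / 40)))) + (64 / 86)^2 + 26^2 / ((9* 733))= 7191400819 / 121978530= 58.96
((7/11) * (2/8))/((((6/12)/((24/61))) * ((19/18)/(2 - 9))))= -10584/12749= -0.83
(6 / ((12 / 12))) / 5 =6 / 5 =1.20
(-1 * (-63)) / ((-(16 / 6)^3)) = -1701 / 512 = -3.32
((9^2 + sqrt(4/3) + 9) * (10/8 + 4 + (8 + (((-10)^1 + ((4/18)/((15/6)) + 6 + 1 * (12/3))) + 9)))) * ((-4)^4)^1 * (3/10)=257344 * sqrt(3)/225 + 772032/5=156387.44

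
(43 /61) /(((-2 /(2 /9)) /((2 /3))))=-0.05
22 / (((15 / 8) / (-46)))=-8096 / 15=-539.73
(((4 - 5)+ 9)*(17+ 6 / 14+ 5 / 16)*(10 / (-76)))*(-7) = 130.72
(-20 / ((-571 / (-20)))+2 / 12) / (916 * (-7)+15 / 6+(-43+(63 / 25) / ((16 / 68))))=91450 / 1103478627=0.00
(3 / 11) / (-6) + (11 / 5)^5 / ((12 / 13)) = 23011543 / 412500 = 55.79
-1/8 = -0.12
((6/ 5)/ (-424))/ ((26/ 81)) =-0.01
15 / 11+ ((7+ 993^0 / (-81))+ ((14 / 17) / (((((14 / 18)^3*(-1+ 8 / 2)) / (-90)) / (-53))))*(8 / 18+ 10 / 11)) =2801971673 / 742203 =3775.21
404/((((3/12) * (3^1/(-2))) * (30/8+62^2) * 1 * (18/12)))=-25856/138519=-0.19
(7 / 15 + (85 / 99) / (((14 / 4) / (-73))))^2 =3652147489 / 12006225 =304.19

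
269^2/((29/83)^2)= 498494929/841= 592740.70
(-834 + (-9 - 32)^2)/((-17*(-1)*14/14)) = 49.82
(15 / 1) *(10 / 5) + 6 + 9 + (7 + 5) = 57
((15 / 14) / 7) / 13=15 / 1274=0.01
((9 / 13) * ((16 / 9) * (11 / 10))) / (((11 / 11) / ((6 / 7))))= 528 / 455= 1.16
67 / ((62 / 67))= 4489 / 62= 72.40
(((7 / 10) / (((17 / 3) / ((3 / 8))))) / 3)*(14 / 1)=147 / 680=0.22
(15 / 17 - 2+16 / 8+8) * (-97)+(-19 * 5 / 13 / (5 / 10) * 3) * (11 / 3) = -225941 / 221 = -1022.36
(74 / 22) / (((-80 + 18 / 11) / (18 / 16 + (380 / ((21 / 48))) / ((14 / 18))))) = -16213437 / 337904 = -47.98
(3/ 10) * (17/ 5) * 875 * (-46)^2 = 1888530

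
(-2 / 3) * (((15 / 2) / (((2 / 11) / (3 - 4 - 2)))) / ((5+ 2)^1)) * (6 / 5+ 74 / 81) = 4708 / 189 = 24.91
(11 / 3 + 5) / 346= 13 / 519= 0.03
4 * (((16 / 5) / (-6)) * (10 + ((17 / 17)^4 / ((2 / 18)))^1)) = -40.53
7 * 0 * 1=0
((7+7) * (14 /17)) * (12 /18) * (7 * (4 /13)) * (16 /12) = 43904 /1989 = 22.07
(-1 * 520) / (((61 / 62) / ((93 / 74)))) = -1499160 / 2257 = -664.23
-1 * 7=-7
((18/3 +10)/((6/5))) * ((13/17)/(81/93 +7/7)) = 8060/1479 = 5.45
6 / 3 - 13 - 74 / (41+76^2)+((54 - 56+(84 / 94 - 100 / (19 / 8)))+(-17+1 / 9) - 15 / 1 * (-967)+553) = 233551791383 / 15583743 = 14986.89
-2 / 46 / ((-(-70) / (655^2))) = -266.48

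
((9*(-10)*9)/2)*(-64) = 25920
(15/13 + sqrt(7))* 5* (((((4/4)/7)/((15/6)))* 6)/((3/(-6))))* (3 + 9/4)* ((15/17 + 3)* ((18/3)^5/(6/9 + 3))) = -2519424* sqrt(7)/17 - 37791360/221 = -563105.71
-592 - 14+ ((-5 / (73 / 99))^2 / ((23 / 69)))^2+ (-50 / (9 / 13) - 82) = 4668716535703 / 255584169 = 18266.85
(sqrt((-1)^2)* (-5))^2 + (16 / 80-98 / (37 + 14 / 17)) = 72688 / 3215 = 22.61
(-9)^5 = -59049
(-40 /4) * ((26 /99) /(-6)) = 0.44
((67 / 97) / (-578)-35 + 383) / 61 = 19510901 / 3420026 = 5.70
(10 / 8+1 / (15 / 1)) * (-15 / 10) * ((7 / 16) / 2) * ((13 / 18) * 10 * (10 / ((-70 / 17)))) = 17459 / 2304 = 7.58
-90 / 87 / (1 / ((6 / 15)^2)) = -24 / 145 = -0.17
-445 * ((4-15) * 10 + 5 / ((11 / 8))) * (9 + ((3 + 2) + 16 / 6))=8677500 / 11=788863.64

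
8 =8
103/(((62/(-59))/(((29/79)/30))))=-176233/146940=-1.20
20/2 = 10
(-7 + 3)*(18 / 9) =-8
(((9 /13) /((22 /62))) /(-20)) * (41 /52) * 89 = -1018071 /148720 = -6.85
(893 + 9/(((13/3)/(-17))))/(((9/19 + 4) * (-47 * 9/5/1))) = -211850/93483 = -2.27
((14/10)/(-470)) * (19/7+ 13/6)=-0.01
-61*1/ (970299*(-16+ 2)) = 61/ 13584186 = 0.00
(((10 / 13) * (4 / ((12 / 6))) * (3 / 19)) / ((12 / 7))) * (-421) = -14735 / 247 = -59.66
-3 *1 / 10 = -3 / 10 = -0.30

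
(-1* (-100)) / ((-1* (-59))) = 100 / 59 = 1.69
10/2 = 5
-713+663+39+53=42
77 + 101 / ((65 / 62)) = 11267 / 65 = 173.34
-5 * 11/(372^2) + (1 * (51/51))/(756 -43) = 3199/3182832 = 0.00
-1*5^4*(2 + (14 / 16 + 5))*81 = -3189375 / 8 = -398671.88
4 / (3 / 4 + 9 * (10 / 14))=112 / 201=0.56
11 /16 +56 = 907 /16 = 56.69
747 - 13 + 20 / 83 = 60942 / 83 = 734.24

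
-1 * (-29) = 29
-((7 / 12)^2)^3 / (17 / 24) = -117649 / 2115072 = -0.06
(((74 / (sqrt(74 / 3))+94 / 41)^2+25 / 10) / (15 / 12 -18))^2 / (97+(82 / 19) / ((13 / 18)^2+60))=3.26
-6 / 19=-0.32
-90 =-90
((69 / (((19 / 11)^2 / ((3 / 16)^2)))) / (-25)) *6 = -225423 / 1155200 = -0.20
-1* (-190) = 190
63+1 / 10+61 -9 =1151 / 10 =115.10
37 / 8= 4.62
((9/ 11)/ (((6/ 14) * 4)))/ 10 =21/ 440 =0.05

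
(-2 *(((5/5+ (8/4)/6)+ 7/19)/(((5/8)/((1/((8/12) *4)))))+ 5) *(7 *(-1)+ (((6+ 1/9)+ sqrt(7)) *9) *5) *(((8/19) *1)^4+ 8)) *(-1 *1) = 10776452544 *sqrt(7)/2476099+ 320898809088/12380495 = 37434.52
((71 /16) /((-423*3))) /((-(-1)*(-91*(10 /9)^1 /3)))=71 /684320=0.00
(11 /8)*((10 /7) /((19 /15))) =825 /532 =1.55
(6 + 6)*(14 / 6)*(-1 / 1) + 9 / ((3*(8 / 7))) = -25.38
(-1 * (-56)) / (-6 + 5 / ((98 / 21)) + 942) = 784 / 13119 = 0.06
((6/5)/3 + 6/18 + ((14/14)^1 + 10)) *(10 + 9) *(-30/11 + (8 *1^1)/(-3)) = -54112/45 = -1202.49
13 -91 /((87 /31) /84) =-78611 /29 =-2710.72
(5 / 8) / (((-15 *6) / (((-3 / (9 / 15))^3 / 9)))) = 125 / 1296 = 0.10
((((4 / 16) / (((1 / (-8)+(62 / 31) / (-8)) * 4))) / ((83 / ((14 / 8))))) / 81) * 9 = -7 / 17928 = -0.00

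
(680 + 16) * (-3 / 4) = -522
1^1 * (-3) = -3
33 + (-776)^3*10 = -4672885727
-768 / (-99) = 256 / 33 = 7.76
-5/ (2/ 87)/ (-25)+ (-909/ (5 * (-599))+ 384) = 393.00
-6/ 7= -0.86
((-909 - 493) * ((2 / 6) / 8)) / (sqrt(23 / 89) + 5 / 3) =-311945 / 8072 + 2103 * sqrt(2047) / 8072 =-26.86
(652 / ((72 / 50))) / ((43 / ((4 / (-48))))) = -4075 / 4644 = -0.88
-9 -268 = -277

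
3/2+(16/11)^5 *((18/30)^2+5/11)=602629123/88578050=6.80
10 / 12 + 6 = 41 / 6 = 6.83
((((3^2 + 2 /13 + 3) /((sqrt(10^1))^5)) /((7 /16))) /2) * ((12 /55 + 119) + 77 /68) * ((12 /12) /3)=1.76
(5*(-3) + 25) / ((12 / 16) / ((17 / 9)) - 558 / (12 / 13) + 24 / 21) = -4760 / 287009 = -0.02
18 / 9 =2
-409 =-409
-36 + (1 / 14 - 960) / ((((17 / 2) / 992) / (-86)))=1146503684 / 119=9634484.74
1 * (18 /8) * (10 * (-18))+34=-371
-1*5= -5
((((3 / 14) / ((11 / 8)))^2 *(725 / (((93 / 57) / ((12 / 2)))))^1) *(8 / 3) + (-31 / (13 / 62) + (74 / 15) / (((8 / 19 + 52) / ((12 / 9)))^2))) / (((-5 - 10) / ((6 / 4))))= -248319925192894 / 99997458786225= -2.48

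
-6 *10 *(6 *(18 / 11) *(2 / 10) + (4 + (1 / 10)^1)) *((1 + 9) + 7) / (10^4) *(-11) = 34017 / 5000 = 6.80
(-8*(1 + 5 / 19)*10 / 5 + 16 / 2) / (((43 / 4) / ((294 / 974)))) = -136416 / 397879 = -0.34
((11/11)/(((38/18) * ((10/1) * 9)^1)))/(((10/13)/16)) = 0.11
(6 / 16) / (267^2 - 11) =3 / 570224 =0.00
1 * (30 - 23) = 7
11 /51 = 0.22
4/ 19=0.21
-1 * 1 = -1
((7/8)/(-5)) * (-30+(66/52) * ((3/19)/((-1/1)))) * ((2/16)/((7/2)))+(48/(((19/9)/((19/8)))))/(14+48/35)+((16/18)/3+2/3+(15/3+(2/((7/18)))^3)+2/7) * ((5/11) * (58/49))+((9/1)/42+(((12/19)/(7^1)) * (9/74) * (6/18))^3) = 156154748781318648198457/1940699236834502464320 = 80.46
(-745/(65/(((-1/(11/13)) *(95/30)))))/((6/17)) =48127/396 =121.53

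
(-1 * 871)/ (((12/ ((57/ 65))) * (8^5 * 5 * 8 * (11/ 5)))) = -1273/ 57671680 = -0.00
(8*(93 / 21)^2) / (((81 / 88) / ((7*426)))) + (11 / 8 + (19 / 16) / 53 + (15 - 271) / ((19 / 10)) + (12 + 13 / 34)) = 26307489615311 / 51767856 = 508181.94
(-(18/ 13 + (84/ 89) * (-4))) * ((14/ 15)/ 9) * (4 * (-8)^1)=-413056/ 52065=-7.93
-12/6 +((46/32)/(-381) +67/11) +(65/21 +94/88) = 8.25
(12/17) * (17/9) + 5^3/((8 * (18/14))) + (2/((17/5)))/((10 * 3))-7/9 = 1731/136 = 12.73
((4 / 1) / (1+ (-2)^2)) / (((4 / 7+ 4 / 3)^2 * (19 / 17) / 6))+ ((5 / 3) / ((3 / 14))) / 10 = 1.96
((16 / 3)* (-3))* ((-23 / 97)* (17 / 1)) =6256 / 97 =64.49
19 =19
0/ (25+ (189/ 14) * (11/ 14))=0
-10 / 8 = -5 / 4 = -1.25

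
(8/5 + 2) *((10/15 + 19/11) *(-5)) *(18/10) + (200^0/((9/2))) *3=-12688/165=-76.90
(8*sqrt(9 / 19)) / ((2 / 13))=156*sqrt(19) / 19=35.79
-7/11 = -0.64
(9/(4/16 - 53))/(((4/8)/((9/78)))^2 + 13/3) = -81/10972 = -0.01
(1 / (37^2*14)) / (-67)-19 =-24398319 / 1284122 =-19.00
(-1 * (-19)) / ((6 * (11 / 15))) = 95 / 22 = 4.32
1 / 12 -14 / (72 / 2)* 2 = -25 / 36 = -0.69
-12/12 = -1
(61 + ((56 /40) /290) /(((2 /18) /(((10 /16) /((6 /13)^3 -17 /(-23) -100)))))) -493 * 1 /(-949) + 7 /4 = 63.27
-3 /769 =-0.00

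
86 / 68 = 43 / 34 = 1.26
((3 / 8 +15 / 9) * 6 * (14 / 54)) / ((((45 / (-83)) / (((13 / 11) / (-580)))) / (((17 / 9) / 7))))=898807 / 279061200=0.00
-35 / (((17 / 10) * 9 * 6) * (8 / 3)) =-175 / 1224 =-0.14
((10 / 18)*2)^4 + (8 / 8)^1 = 16561 / 6561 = 2.52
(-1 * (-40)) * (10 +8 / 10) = 432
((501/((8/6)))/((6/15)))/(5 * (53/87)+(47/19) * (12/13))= 161489835/916184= 176.26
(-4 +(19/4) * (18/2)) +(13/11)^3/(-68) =38.73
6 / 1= 6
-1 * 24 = -24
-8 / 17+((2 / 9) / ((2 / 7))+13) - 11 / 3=1475 / 153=9.64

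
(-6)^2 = 36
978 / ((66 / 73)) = 11899 / 11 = 1081.73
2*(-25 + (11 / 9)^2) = -3808 / 81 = -47.01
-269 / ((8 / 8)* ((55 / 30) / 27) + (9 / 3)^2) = -43578 / 1469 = -29.67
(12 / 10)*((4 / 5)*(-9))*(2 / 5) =-3.46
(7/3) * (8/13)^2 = 448/507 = 0.88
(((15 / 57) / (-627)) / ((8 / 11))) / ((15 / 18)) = -0.00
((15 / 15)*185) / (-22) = -185 / 22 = -8.41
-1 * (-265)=265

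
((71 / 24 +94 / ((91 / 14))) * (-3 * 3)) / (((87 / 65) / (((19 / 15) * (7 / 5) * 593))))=-85730603 / 696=-123176.15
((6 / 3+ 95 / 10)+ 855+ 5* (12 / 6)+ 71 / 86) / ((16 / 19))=716775 / 688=1041.82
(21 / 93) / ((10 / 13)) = 91 / 310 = 0.29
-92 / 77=-1.19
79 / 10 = 7.90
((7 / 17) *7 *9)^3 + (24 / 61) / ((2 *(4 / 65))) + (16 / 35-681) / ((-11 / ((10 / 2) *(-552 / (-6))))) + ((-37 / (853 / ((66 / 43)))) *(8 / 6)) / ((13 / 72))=45918.75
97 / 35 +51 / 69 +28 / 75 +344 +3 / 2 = 349.38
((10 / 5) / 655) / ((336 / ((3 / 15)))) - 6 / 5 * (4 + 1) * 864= -2852236799 / 550200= -5184.00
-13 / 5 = -2.60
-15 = -15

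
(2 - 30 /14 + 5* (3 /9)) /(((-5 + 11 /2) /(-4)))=-256 /21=-12.19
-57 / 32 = -1.78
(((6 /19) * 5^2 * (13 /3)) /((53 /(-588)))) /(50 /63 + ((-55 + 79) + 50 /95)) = -6019650 /401581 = -14.99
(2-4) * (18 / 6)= -6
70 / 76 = 35 / 38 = 0.92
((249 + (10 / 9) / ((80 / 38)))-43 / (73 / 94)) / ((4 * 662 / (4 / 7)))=510247 / 12178152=0.04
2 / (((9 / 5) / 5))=5.56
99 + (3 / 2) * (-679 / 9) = -85 / 6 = -14.17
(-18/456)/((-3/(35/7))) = 5/76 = 0.07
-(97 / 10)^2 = -9409 / 100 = -94.09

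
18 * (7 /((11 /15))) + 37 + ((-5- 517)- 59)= -4094 /11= -372.18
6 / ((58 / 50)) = 150 / 29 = 5.17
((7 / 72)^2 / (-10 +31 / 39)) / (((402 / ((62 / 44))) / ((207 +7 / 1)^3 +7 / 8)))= -516073093991 / 14630381568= -35.27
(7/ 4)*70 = 245/ 2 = 122.50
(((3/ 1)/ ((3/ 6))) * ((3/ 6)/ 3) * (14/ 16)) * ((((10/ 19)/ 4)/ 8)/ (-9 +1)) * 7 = -245/ 19456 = -0.01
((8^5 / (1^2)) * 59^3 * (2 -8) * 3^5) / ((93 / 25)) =-81767787724800 / 31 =-2637670571767.74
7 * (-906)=-6342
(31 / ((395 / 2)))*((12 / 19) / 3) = 248 / 7505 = 0.03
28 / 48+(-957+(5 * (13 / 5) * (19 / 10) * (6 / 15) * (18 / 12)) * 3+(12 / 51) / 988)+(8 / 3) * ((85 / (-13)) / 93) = -106859574709 / 117152100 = -912.14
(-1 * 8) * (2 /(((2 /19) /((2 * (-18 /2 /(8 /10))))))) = 3420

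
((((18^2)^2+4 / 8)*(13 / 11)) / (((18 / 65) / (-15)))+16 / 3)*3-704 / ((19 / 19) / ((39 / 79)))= -70078215023 / 3476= -20160591.20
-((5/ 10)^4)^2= -1/ 256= -0.00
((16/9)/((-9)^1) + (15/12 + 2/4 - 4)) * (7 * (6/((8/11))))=-61061/432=-141.34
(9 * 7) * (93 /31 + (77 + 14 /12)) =10227 /2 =5113.50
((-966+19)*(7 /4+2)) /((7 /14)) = -14205 /2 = -7102.50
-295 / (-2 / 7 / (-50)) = -51625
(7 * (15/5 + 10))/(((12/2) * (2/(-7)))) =-637/12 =-53.08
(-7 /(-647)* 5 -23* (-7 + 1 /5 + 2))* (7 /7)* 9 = 3215871 /3235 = 994.09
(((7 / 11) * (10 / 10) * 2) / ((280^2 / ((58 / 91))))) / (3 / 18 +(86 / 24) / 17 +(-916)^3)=-1479 / 109862304767114900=-0.00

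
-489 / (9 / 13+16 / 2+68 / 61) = -49.86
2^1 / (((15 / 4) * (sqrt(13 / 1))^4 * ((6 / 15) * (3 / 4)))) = 16 / 1521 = 0.01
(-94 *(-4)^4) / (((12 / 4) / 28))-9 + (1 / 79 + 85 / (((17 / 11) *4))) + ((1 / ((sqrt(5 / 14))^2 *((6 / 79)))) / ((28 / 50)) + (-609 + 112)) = -71107501 / 316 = -225023.74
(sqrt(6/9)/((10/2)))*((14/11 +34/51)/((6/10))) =64*sqrt(6)/297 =0.53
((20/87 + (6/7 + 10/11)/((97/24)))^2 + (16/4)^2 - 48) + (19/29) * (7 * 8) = 2167968960760/422243938809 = 5.13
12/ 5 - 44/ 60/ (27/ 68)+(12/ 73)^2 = 1252016/ 2158245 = 0.58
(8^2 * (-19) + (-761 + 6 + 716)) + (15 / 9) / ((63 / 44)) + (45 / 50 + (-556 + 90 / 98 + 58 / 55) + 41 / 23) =-1208456395 / 669438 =-1805.18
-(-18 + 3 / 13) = 231 / 13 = 17.77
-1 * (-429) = 429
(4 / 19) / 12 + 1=58 / 57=1.02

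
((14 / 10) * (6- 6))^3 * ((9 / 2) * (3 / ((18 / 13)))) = 0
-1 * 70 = -70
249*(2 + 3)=1245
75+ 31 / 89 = 6706 / 89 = 75.35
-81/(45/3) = -27/5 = -5.40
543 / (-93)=-181 / 31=-5.84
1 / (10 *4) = 1 / 40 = 0.02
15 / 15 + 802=803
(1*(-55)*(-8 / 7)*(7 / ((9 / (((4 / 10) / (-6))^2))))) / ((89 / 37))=3256 / 36045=0.09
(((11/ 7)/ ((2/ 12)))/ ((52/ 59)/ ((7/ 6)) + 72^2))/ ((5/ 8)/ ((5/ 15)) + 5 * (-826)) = -118/ 267865775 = -0.00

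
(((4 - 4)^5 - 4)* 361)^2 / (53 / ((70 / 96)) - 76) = -18244940 / 29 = -629135.86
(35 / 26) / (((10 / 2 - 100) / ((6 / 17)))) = -21 / 4199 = -0.01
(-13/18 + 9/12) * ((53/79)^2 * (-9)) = -2809/24964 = -0.11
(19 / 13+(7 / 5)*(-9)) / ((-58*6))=181 / 5655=0.03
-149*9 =-1341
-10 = -10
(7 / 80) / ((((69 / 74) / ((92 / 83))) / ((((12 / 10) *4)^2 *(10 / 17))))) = 49728 / 35275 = 1.41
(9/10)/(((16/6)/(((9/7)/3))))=81/560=0.14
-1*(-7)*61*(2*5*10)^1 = 42700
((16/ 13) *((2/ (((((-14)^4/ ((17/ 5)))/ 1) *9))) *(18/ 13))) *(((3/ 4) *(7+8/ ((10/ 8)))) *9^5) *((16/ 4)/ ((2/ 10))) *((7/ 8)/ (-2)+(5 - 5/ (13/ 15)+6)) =201165121701/ 105499940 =1906.78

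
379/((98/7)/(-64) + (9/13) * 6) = 157664/1637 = 96.31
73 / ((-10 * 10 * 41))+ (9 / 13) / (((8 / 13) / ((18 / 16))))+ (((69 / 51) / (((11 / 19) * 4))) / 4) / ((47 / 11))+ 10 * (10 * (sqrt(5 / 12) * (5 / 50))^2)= 267104329 / 157243200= 1.70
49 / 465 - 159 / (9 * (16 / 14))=-57113 / 3720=-15.35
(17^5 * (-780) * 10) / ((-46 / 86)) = 476220037800 / 23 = 20705219034.78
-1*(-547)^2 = -299209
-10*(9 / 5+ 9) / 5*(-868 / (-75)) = -31248 / 125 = -249.98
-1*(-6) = 6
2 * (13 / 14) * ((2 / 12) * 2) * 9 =5.57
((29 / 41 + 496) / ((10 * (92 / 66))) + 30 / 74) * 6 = 15089139 / 69782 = 216.23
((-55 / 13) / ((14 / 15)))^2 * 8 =1361250 / 8281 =164.38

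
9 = 9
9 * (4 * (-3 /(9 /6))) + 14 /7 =-70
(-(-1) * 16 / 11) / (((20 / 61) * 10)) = 122 / 275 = 0.44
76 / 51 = 1.49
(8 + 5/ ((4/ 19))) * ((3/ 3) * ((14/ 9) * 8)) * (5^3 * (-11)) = -4889500/ 9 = -543277.78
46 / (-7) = -46 / 7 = -6.57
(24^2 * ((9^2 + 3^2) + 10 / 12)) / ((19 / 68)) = 3557760 / 19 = 187250.53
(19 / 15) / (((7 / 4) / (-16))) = -1216 / 105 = -11.58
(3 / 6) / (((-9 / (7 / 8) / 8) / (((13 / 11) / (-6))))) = 91 / 1188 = 0.08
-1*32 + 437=405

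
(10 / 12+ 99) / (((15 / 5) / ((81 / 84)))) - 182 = -8395 / 56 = -149.91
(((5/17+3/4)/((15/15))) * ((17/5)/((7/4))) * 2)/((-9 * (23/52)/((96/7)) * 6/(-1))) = 118144/50715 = 2.33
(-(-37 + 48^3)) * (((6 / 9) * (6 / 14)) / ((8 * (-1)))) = 110555 / 28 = 3948.39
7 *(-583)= -4081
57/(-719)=-57/719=-0.08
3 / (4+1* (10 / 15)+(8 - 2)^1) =9 / 32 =0.28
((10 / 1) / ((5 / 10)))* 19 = 380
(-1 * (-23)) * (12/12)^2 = 23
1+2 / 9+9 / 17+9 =1645 / 153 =10.75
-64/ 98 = -32/ 49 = -0.65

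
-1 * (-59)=59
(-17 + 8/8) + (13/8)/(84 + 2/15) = -161341/10096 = -15.98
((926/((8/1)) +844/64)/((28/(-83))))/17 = -171229/7616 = -22.48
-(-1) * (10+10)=20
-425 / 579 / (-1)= 425 / 579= 0.73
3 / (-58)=-3 / 58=-0.05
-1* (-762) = 762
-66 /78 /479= -11 /6227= -0.00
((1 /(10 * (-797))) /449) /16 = -1 /57256480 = -0.00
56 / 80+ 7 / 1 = 77 / 10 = 7.70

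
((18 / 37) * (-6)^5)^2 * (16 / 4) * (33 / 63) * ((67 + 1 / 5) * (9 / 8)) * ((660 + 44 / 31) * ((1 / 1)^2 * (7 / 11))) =202454131398672384 / 212195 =954094730783.82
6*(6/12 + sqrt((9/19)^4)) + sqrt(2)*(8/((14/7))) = 1569/361 + 4*sqrt(2) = 10.00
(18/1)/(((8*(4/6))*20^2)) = 27/3200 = 0.01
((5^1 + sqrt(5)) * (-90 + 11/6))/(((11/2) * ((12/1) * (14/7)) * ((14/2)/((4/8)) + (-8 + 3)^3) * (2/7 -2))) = -18515/1054944 -3703 * sqrt(5)/1054944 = -0.03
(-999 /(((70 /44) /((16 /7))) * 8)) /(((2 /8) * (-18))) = 9768 /245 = 39.87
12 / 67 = 0.18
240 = 240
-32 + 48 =16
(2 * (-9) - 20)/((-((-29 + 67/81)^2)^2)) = 817887699/13559153105288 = 0.00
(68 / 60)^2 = 289 / 225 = 1.28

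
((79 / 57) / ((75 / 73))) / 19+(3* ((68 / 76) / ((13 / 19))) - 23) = -19.01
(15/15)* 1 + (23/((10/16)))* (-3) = -109.40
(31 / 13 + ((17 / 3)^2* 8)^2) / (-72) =-69491983 / 75816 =-916.59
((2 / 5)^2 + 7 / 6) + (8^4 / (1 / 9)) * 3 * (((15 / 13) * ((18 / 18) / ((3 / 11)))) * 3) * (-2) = -5474301413 / 1950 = -2807334.06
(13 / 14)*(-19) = -247 / 14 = -17.64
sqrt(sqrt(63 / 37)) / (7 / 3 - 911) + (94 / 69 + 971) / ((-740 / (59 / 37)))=-3958487 / 1889220 - 3 * sqrt(3) * 37^(3 / 4) * 7^(1 / 4) / 100862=-2.10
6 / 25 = 0.24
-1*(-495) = 495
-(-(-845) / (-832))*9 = 585 / 64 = 9.14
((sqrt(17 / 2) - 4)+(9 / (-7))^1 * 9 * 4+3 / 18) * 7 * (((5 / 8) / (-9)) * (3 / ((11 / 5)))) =52625 / 1584 - 175 * sqrt(34) / 528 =31.29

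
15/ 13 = 1.15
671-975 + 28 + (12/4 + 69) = -204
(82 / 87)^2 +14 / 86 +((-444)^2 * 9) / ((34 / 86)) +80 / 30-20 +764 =24834545669219 / 5532939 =4488490.78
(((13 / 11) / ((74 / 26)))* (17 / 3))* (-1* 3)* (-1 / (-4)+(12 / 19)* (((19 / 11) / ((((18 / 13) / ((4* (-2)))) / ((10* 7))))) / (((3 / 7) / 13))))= 94471.47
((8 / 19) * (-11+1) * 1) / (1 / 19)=-80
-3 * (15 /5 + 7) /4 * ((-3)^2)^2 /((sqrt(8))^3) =-1215 * sqrt(2) /64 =-26.85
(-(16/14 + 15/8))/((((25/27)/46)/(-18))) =944541/350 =2698.69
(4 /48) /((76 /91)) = 91 /912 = 0.10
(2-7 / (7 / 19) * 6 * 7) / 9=-796 / 9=-88.44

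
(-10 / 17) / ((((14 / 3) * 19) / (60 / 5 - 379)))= 5505 / 2261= 2.43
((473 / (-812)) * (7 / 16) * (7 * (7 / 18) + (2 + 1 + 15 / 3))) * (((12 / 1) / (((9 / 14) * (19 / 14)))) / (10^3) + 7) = -4561985197 / 238032000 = -19.17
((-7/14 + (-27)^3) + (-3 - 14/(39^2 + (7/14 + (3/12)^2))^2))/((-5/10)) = 23335551258493/592679025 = 39373.00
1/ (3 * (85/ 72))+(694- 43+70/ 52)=1442309/ 2210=652.63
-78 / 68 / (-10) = 0.11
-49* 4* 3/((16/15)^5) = -111628125/262144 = -425.83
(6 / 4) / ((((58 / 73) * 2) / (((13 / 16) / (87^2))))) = 949 / 9365376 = 0.00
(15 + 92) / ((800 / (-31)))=-3317 / 800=-4.15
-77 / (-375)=0.21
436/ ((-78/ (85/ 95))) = -3706/ 741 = -5.00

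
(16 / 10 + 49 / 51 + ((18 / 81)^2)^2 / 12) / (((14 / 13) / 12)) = 111401498 / 3903795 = 28.54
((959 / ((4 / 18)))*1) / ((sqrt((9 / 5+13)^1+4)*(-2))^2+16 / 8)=43155 / 772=55.90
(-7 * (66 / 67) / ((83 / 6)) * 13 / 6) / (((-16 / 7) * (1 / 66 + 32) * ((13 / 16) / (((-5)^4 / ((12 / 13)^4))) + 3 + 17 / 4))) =952527200625 / 467968907292937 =0.00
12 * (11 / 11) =12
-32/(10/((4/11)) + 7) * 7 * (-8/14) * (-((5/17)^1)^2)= -6400/19941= -0.32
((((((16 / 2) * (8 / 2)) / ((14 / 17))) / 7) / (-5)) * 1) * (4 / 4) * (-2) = 544 / 245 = 2.22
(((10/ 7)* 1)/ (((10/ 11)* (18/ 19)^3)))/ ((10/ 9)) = 75449/ 45360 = 1.66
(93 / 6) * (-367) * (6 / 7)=-34131 / 7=-4875.86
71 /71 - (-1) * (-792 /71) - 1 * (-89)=5598 /71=78.85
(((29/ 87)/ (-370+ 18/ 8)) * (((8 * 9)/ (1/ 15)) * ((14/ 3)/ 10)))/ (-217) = 96/ 45601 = 0.00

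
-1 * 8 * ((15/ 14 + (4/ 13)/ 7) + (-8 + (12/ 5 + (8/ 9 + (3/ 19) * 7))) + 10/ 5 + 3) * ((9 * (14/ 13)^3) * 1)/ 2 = -306159056/ 2713295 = -112.84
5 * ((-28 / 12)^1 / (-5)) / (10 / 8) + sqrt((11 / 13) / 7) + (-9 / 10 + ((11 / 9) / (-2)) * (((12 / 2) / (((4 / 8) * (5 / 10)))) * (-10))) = sqrt(1001) / 91 + 4429 / 30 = 147.98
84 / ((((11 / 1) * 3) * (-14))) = -2 / 11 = -0.18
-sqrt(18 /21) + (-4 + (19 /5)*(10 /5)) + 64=338 /5-sqrt(42) /7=66.67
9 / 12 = 3 / 4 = 0.75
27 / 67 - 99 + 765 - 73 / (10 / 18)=179226 / 335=535.00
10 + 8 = 18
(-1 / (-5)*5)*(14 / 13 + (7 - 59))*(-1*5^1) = 3310 / 13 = 254.62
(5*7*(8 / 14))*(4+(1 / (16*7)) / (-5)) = 79.96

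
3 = 3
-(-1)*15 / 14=15 / 14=1.07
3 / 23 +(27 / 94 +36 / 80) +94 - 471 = -8131981 / 21620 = -376.13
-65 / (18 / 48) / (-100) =26 / 15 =1.73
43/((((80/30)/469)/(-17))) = -1028517/8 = -128564.62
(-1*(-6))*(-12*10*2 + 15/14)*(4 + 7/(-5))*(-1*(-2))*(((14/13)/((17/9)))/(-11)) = 72252/187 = 386.37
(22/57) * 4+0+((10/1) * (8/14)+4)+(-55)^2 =1211467/399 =3036.26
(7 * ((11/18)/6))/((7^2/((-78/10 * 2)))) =-143/630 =-0.23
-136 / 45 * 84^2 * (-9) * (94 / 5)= 90203904 / 25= 3608156.16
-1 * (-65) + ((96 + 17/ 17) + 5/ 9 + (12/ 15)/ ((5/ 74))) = 39239/ 225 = 174.40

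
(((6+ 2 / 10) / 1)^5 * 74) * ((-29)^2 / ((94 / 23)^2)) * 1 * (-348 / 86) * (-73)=2992981096094494893 / 296834375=10083000313.20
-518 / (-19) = 518 / 19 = 27.26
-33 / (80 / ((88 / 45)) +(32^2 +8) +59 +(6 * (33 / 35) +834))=-12705 / 759053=-0.02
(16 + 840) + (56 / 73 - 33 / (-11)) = 859.77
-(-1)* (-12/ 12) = -1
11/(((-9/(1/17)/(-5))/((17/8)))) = 55/72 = 0.76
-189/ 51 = -63/ 17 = -3.71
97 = 97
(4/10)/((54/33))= 11/45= 0.24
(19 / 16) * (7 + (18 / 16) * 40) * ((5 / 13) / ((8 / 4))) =95 / 8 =11.88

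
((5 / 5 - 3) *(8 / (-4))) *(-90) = -360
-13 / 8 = -1.62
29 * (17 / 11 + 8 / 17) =10933 / 187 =58.47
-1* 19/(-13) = 19/13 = 1.46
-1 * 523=-523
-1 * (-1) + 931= 932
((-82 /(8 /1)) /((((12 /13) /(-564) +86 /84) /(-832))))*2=437691072 /26231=16686.02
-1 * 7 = -7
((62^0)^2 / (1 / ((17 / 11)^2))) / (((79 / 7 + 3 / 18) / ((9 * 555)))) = 1638630 / 1573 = 1041.72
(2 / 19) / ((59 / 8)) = 0.01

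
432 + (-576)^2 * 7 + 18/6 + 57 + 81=2323005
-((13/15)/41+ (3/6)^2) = -667/2460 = -0.27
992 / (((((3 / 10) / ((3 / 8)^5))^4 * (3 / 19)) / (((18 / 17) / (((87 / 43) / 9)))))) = 6132624203064375 / 555068654073413632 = 0.01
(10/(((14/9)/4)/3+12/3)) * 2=1080/223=4.84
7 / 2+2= 11 / 2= 5.50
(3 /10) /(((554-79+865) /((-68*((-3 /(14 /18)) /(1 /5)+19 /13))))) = 0.27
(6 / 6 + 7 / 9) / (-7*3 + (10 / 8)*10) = -32 / 153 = -0.21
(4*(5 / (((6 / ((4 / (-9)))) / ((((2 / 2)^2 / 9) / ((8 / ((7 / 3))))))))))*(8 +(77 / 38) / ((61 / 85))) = -292705 / 563274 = -0.52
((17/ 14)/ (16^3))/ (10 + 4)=17/ 802816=0.00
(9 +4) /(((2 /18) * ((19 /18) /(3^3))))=56862 /19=2992.74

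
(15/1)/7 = 15/7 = 2.14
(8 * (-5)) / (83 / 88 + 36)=-3520 / 3251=-1.08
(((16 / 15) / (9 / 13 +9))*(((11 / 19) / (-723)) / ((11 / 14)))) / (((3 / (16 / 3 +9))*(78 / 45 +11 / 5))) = -8944 / 65649123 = -0.00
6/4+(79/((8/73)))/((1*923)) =16843/7384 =2.28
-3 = -3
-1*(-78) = 78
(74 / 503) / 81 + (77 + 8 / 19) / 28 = 59972321 / 21675276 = 2.77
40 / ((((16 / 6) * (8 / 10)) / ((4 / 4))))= 18.75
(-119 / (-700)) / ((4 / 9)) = 153 / 400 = 0.38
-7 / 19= -0.37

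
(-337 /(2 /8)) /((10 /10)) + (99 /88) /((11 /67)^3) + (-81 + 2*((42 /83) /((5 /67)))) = -1161.22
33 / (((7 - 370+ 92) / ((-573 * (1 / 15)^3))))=2101 / 101625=0.02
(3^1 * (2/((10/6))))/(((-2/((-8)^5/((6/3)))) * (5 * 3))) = 49152/25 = 1966.08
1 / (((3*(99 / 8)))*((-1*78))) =-4 / 11583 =-0.00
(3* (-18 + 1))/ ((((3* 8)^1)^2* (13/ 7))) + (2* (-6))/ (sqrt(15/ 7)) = -4* sqrt(105)/ 5-119/ 2496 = -8.25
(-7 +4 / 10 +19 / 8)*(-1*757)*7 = 895531 / 40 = 22388.28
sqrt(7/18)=sqrt(14)/6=0.62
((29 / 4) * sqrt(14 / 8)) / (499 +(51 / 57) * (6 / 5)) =2755 * sqrt(7) / 380056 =0.02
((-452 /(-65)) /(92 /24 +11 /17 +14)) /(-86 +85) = -46104 /122525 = -0.38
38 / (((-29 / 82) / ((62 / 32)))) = -24149 / 116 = -208.18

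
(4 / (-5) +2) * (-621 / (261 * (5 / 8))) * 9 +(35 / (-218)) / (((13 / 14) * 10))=-84511397 / 2054650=-41.13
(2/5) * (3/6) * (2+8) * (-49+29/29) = -96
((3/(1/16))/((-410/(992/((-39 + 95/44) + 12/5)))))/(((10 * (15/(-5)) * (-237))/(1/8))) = 21824/368128545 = 0.00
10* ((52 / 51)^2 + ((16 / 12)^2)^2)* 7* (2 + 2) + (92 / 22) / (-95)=28767355186 / 24462405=1175.98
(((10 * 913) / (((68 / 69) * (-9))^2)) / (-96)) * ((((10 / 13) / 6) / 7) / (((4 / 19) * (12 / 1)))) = -229414075 / 26176131072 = -0.01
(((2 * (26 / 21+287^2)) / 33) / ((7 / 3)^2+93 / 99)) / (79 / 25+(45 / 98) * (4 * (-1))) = 302710625 / 512236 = 590.96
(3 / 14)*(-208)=-312 / 7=-44.57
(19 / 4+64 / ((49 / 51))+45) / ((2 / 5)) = 114035 / 392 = 290.91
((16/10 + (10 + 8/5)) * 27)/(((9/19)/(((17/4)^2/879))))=181203/11720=15.46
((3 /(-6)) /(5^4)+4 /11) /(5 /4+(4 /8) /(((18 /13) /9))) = 1663 /20625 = 0.08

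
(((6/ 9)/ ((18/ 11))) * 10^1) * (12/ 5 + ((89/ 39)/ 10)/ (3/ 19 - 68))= 13252943/ 1357317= 9.76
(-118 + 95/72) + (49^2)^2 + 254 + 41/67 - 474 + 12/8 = 27807786065/4824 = 5764466.43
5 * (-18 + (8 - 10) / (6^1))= -275 / 3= -91.67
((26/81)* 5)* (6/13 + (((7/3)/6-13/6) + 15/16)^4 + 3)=110679208865/17414258688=6.36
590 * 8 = 4720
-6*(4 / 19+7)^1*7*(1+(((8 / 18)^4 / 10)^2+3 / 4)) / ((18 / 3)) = -7224378800849 / 81788769900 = -88.33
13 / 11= 1.18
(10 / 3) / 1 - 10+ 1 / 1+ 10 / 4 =-19 / 6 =-3.17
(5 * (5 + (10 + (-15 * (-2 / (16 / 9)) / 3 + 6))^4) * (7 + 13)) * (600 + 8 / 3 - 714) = -1246607016725 / 512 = -2434779329.54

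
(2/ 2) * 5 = 5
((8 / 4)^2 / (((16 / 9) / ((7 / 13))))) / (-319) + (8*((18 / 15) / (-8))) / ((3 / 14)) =-464779 / 82940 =-5.60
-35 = -35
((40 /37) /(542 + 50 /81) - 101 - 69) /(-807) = 34556855 /164045346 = 0.21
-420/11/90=-14/33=-0.42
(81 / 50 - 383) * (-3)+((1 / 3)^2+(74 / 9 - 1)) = 1151.47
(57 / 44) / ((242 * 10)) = 57 / 106480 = 0.00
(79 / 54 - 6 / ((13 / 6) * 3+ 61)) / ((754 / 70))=2597 / 20358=0.13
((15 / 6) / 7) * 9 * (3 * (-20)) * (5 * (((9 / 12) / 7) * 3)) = -30375 / 98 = -309.95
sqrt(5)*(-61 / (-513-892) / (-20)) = -61*sqrt(5) / 28100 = -0.00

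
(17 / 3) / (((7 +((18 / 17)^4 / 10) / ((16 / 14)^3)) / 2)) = 908708480 / 568012389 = 1.60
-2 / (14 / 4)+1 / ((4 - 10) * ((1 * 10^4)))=-240007 / 420000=-0.57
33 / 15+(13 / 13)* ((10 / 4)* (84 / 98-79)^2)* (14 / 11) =7481072 / 385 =19431.36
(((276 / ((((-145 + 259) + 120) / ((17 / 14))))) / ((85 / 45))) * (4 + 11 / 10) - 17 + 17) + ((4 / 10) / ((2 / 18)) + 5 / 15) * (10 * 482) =51767717 / 2730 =18962.53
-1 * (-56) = 56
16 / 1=16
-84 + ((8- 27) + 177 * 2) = 251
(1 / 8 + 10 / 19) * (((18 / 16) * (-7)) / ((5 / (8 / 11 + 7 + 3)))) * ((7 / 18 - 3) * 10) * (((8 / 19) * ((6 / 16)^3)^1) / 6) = 1572291 / 1478656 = 1.06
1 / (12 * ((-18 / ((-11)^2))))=-121 / 216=-0.56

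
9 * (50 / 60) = 15 / 2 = 7.50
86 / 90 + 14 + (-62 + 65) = 808 / 45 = 17.96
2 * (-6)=-12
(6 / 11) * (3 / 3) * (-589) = -3534 / 11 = -321.27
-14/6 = -7/3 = -2.33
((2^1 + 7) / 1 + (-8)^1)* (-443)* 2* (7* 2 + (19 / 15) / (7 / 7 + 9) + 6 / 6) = -1005167 / 75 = -13402.23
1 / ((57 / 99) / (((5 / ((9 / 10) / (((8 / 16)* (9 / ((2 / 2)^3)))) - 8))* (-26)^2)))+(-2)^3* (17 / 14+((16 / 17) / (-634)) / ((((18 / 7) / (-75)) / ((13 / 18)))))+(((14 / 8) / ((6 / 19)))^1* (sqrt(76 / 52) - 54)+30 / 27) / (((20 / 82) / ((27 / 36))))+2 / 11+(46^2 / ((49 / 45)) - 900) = -151614546613433 / 238415395680+5453* sqrt(247) / 4160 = -615.32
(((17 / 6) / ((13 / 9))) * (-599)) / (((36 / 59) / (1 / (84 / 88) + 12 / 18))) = -600797 / 182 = -3301.08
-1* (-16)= 16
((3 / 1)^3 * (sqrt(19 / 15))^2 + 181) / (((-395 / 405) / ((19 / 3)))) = -551988 / 395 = -1397.44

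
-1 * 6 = -6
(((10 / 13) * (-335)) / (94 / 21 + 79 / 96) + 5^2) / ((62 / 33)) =-12032625 / 956722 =-12.58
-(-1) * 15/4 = 15/4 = 3.75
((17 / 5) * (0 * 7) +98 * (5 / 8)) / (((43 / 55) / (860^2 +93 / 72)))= 239187057725 / 4128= 57942601.19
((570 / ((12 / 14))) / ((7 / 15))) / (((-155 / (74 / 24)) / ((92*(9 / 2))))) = -727605 / 62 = -11735.56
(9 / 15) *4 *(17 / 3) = 68 / 5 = 13.60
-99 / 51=-1.94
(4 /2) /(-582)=-1 /291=-0.00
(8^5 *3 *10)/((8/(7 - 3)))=491520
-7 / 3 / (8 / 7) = -49 / 24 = -2.04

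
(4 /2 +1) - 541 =-538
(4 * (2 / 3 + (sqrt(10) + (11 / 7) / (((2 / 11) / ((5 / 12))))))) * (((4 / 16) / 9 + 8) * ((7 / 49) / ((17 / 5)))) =85 * sqrt(10) / 63 + 20315 / 3528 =10.02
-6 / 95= -0.06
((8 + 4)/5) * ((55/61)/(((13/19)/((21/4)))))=16.60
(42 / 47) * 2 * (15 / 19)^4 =4252500 / 6125087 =0.69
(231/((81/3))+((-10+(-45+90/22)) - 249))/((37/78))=-749944/1221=-614.20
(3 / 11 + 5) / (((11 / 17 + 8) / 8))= 7888 / 1617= 4.88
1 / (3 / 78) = 26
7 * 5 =35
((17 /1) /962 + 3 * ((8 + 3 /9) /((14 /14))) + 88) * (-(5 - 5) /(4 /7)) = 0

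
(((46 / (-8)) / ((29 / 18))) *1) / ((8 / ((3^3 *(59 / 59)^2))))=-5589 / 464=-12.05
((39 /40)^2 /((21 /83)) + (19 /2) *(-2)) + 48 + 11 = 490081 /11200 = 43.76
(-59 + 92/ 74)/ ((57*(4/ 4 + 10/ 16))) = -17096/ 27417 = -0.62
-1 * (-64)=64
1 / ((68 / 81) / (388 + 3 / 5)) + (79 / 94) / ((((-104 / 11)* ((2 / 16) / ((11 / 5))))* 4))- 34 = 178033203 / 415480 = 428.50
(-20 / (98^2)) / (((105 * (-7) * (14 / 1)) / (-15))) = -5 / 1647086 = -0.00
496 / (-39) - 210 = -222.72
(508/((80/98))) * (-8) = -24892/5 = -4978.40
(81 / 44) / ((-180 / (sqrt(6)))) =-9 * sqrt(6) / 880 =-0.03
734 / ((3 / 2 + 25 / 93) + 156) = 136524 / 29345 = 4.65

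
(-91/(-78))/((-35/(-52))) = 26/15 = 1.73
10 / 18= 5 / 9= 0.56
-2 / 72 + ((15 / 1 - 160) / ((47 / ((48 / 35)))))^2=69647663 / 3896676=17.87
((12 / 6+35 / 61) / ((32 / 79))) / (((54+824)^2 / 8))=12403 / 188095696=0.00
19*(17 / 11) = 323 / 11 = 29.36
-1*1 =-1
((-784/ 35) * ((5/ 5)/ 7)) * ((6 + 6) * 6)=-1152/ 5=-230.40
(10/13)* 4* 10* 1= 400/13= 30.77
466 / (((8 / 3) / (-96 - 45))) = -24639.75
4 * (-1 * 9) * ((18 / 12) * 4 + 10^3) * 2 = -72432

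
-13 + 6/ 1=-7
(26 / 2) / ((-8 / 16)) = -26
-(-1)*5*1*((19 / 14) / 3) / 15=19 / 126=0.15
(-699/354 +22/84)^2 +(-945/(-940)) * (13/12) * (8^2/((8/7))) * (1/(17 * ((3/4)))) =9465036778/1226561679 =7.72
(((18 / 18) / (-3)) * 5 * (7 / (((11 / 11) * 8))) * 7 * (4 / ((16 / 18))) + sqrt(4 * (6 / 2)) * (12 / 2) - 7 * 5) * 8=-1295 / 2 + 96 * sqrt(3)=-481.22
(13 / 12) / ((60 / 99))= 143 / 80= 1.79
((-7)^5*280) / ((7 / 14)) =-9411920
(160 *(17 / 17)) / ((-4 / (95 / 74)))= -1900 / 37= -51.35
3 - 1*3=0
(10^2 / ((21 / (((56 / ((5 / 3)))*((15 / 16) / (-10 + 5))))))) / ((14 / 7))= -15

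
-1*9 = -9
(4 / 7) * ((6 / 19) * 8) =192 / 133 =1.44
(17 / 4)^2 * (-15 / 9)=-30.10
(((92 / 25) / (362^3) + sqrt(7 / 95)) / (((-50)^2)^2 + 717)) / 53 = 23 / 98222602116887050 + sqrt(665) / 31472360095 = 0.00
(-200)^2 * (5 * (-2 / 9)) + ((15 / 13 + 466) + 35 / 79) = -406478002 / 9243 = -43976.85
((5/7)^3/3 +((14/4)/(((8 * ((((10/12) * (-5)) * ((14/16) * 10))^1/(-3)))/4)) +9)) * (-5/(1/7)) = -324.29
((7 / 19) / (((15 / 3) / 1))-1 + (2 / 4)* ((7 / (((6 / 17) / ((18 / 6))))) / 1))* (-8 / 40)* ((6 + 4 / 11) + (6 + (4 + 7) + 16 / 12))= -142.37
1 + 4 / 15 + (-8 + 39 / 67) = -6182 / 1005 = -6.15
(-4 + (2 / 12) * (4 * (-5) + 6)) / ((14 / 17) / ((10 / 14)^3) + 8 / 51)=-40375 / 15406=-2.62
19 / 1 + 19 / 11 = 228 / 11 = 20.73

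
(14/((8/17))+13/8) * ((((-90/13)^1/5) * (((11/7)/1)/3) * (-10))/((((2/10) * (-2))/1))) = -207075/364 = -568.89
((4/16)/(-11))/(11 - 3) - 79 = -27809/352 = -79.00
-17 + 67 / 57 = -902 / 57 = -15.82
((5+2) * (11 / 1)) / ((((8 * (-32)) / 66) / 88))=-27951 / 16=-1746.94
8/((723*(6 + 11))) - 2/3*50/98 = -204458/602259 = -0.34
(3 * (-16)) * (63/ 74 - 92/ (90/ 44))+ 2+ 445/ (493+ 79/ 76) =44197997086/ 20838585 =2120.97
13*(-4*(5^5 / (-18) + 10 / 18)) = 80990 / 9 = 8998.89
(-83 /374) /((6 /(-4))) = 83 /561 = 0.15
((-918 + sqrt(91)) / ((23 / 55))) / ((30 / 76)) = -127908 / 23 + 418*sqrt(91) / 69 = -5503.43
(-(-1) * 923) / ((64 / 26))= 11999 / 32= 374.97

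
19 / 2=9.50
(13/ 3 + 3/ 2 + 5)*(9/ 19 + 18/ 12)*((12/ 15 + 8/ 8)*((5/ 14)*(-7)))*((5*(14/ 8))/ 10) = -102375/ 1216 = -84.19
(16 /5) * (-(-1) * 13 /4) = 52 /5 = 10.40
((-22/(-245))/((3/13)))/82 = 143/30135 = 0.00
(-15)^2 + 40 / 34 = 3845 / 17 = 226.18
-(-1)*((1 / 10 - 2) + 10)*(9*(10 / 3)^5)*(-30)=-900000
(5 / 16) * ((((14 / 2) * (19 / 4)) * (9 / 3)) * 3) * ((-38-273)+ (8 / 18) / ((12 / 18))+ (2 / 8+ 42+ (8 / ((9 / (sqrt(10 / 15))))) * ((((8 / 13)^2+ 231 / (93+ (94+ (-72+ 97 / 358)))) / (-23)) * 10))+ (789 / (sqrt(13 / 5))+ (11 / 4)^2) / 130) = -667318323 / 26624-27625845625 * sqrt(6) / 962428974+ 944433 * sqrt(65) / 21632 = -24782.86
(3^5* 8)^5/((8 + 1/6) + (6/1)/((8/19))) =333167437850738688/269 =1238540661155162.41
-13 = -13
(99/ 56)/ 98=99/ 5488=0.02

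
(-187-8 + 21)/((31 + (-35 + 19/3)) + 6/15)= -2610/41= -63.66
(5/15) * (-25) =-8.33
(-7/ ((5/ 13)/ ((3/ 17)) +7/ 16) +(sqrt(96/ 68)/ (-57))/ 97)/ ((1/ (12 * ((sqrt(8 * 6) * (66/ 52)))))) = -266112 * sqrt(3)/ 1633 - 1584 * sqrt(34)/ 407303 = -282.28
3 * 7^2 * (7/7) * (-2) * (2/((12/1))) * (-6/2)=147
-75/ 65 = -15/ 13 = -1.15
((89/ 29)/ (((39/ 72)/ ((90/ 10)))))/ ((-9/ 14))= -29904/ 377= -79.32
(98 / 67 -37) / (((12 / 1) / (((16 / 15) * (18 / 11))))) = -19048 / 3685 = -5.17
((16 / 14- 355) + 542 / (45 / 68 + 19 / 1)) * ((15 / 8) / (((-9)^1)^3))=727085 / 866376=0.84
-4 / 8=-1 / 2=-0.50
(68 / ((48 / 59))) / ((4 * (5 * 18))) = 1003 / 4320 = 0.23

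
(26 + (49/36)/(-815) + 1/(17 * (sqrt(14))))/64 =sqrt(14)/15232 + 762791/1877760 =0.41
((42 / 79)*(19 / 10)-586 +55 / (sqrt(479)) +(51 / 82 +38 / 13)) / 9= -64.33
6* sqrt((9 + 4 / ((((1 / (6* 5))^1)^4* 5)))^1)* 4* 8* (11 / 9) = 704* sqrt(72001) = 188904.33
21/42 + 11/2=6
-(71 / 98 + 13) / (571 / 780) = -524550 / 27979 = -18.75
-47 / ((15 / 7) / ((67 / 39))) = -22043 / 585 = -37.68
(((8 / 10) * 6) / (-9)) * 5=-8 / 3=-2.67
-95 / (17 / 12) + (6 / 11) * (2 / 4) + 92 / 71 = -869515 / 13277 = -65.49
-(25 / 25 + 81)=-82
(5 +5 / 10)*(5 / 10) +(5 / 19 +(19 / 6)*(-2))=-757 / 228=-3.32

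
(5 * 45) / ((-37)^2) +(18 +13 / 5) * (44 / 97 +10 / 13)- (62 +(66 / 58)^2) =-275411728516 / 7259129345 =-37.94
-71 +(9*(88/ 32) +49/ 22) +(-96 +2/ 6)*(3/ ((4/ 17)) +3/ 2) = -15480/ 11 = -1407.27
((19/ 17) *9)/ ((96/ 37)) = 3.88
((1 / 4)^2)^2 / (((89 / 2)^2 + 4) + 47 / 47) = 1 / 508224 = 0.00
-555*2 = -1110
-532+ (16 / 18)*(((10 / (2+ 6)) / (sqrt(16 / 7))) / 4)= -532+ 5*sqrt(7) / 72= -531.82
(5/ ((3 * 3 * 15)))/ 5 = 1/ 135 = 0.01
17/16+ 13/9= 361/144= 2.51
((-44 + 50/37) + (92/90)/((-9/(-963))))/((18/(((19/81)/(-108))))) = -263872/32772195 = -0.01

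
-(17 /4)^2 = -289 /16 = -18.06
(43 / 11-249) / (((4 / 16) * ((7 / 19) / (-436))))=89334656 / 77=1160190.34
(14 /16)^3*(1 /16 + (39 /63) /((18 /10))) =60221 /221184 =0.27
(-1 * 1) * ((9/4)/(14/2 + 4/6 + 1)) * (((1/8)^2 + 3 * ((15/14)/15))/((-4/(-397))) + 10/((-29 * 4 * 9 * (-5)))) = -32020341/5404672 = -5.92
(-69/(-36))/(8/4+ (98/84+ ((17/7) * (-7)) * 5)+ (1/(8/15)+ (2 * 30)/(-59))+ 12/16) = -2714/113599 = -0.02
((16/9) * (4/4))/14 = 8/63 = 0.13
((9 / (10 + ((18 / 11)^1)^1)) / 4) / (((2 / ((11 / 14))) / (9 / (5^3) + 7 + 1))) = 1098801 / 1792000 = 0.61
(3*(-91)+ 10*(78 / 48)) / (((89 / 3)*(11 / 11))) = -3081 / 356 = -8.65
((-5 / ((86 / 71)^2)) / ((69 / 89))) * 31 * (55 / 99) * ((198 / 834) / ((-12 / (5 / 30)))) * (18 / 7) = 0.64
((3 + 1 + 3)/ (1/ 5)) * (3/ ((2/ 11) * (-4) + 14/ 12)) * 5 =34650/ 29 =1194.83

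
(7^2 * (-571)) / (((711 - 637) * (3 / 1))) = -126.03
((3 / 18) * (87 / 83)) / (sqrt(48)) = 29 * sqrt(3) / 1992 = 0.03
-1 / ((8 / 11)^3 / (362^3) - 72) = 7892485271 / 568258939448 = 0.01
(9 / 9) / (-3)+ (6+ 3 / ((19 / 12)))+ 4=659 / 57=11.56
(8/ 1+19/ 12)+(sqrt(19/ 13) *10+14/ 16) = 251/ 24+10 *sqrt(247)/ 13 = 22.55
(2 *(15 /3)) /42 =5 /21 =0.24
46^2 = 2116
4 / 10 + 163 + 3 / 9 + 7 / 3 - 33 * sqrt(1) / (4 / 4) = 1996 / 15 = 133.07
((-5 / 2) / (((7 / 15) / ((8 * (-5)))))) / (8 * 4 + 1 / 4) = 2000 / 301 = 6.64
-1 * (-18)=18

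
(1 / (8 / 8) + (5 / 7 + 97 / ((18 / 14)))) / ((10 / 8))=19444 / 315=61.73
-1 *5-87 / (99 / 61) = -1934 / 33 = -58.61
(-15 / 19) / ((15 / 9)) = -9 / 19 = -0.47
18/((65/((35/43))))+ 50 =28076/559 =50.23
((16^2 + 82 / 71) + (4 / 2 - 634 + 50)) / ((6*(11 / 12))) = -46128 / 781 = -59.06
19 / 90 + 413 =37189 / 90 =413.21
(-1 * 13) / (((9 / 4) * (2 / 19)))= -494 / 9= -54.89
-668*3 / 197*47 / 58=-47094 / 5713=-8.24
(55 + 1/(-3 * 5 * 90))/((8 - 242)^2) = 74249/73920600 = 0.00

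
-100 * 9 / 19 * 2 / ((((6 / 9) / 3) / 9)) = -72900 / 19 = -3836.84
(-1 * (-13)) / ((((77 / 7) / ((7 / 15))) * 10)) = 91 / 1650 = 0.06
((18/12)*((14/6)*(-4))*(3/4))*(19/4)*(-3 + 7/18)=6251/48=130.23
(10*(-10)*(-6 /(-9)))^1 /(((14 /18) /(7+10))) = -10200 /7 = -1457.14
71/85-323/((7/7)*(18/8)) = -142.72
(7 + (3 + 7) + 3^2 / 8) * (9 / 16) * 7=9135 / 128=71.37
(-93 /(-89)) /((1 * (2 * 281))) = 0.00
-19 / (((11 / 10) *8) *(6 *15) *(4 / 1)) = -19 / 3168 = -0.01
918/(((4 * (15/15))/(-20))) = -4590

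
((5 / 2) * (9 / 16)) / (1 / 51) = 2295 / 32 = 71.72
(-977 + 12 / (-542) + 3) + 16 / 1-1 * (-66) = -241738 / 271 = -892.02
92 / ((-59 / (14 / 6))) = -644 / 177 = -3.64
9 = 9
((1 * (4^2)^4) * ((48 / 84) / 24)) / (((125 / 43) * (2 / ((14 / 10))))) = 704512 / 1875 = 375.74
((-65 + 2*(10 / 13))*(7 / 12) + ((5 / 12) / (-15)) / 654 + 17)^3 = -230046550806594859219 / 28672846135285248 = -8023.15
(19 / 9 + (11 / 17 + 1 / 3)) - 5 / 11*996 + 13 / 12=-3019655 / 6732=-448.55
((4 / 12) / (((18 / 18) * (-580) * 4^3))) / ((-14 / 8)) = 1 / 194880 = 0.00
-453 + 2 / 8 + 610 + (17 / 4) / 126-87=35423 / 504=70.28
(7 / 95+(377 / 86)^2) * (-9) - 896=-751533763 / 702620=-1069.62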